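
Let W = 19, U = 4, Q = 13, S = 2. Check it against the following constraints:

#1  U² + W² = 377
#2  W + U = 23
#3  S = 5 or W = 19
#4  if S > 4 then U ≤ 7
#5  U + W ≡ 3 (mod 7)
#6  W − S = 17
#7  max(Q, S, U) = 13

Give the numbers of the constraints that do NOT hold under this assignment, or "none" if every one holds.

Violated: 5.

#1 U² + W² = 4² + 19² = 16 + 361 = 377 — holds.
#2 W + U = 19 + 4 = 23 — holds.
#3 S = 2 ≠ 5, but W = 19 = 19 (second disjunct) — holds.
#4 S = 2, not > 4; antecedent false, conditional vacuously true — holds.
#5 U + W = 23; 23 mod 7 = 2, not 3 — does not hold.
#6 W − S = 19 − 2 = 17 — holds.
#7 max(13, 2, 4) = 13 — holds.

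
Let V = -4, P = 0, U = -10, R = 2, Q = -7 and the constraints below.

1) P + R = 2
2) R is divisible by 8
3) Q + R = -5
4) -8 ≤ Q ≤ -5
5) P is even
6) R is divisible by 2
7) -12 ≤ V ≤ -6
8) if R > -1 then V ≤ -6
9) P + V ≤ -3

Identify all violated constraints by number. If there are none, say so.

1) P + R = 0 + 2 = 2  ✔
2) 2 = 8×0 + 2, so 8 does not divide 2  ✘
3) Q + R = -7 + 2 = -5  ✔
4) Q = -7 lies in [-8, -5]  ✔
5) P = 0 is even  ✔
6) 2 / 2 = 1, so 2 divides 2  ✔
7) V = -4 is outside [-12, -6]  ✘
8) R = 2 > -1, so we need V ≤ -6; but V = -4 > -6  ✘
9) P + V = 0 + (-4) = -4; -4 ≤ -3  ✔

Violated: 2, 7, and 8.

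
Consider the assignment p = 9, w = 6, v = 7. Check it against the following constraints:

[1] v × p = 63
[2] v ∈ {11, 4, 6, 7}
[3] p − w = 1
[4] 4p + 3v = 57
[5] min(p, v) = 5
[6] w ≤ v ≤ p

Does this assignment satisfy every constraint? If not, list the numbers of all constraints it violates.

Constraints 3, 5 are violated.

[1] v × p = 7 × 9 = 63 — holds.
[2] v = 7 is in {11, 4, 6, 7} — holds.
[3] p − w = 9 − 6 = 3, not 1 — fails.
[4] 4p + 3v = 4(9) + 3(7) = 57 — holds.
[5] min(9, 7) = 7, not 5 — fails.
[6] values 6 ≤ 7 ≤ 9 — holds.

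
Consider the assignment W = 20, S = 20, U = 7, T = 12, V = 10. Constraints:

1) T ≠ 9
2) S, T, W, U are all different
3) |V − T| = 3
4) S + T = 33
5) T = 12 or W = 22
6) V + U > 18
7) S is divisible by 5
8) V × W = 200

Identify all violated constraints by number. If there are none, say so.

Constraints 2, 3, 4, 6 do not hold.

1) T = 12, and 12 ≠ 9  holds
2) S = W = 20, not all different  fails
3) |10 − 12| = 2, not 3  fails
4) S + T = 20 + 12 = 32, not 33  fails
5) T = 12 = 12 (first disjunct)  holds
6) V + U = 10 + 7 = 17; 17 ≤ 18, bound 18 not met  fails
7) 20 / 5 = 4, so 5 divides 20  holds
8) V × W = 10 × 20 = 200  holds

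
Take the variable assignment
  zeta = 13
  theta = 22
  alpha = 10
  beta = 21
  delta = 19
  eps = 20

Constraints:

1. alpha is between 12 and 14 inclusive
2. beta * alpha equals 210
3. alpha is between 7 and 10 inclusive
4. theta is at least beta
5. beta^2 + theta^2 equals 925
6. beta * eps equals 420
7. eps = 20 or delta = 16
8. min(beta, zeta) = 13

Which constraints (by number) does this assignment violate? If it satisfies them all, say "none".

Constraint 1 is violated.

1. alpha = 10 is outside [12, 14]  FAIL
2. beta * alpha = 21 * 10 = 210  OK
3. alpha = 10 lies in [7, 10]  OK
4. theta = 22, beta = 21; 22 ≥ 21  OK
5. beta^2 + theta^2 = 21^2 + 22^2 = 441 + 484 = 925  OK
6. beta * eps = 21 * 20 = 420  OK
7. eps = 20 = 20 (first disjunct)  OK
8. min(21, 13) = 13  OK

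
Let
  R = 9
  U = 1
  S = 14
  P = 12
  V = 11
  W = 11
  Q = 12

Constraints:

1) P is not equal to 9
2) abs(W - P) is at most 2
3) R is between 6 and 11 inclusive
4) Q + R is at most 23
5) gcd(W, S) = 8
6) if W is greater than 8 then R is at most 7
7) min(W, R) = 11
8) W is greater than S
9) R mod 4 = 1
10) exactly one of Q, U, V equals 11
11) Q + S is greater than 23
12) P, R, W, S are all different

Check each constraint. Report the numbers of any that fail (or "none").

1) P = 12, and 12 ≠ 9 — satisfied.
2) abs(11 - 12) = 1; 1 ≤ 2 — satisfied.
3) R = 9 lies in [6, 11] — satisfied.
4) Q + R = 12 + 9 = 21; 21 ≤ 23 — satisfied.
5) gcd(11, 14) = 1, not 8 — violated.
6) W = 11 > 8, so we need R ≤ 7; but R = 9 > 7 — violated.
7) min(11, 9) = 9, not 11 — violated.
8) W = 11, S = 14; 11 ≤ 14 (want >) — violated.
9) 9 mod 4 = 1 — satisfied.
10) Q=12, U=1, V=11; 1 of them equals 11 — satisfied.
11) Q + S = 12 + 14 = 26; 26 > 23 — satisfied.
12) values 12, 9, 11, 14 are pairwise distinct — satisfied.

No — constraints 5, 6, 7, and 8 are not satisfied.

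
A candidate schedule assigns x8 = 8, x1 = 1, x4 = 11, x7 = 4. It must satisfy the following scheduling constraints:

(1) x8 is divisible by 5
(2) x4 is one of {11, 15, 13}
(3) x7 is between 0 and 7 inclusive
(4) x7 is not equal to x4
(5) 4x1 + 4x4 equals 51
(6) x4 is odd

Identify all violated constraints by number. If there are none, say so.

(1) 8 = 5*1 + 3, so 5 does not divide 8 — fails.
(2) x4 = 11 is in {11, 15, 13} — holds.
(3) x7 = 4 lies in [0, 7] — holds.
(4) x7 = 4, x4 = 11; distinct — holds.
(5) 4x1 + 4x4 = 4(1) + 4(11) = 48, not 51 — fails.
(6) x4 = 11 is odd — holds.

No — constraints 1, 5 are not satisfied.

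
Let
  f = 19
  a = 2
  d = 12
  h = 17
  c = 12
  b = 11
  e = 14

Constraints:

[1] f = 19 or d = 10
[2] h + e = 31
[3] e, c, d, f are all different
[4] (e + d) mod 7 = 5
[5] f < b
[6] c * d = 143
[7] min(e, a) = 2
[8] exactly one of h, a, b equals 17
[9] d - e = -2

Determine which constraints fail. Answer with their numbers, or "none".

[1] f = 19 = 19 (first disjunct) — satisfied.
[2] h + e = 17 + 14 = 31 — satisfied.
[3] c = d = 12, not all different — violated.
[4] e + d = 26; 26 mod 7 = 5 — satisfied.
[5] f = 19, b = 11; 19 ≥ 11 (want <) — violated.
[6] c * d = 12 * 12 = 144, not 143 — violated.
[7] min(14, 2) = 2 — satisfied.
[8] h=17, a=2, b=11; 1 of them equals 17 — satisfied.
[9] d - e = 12 - 14 = -2 — satisfied.

The assignment fails constraints 3, 5, and 6.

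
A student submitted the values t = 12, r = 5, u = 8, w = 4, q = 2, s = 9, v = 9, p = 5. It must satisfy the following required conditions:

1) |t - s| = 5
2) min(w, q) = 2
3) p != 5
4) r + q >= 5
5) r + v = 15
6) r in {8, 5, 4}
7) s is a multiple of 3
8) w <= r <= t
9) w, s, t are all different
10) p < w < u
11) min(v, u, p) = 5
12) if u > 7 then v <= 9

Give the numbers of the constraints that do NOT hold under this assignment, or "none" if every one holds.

Violated: 1, 3, 5, and 10.

1) |12 - 9| = 3, not 5  fails
2) min(4, 2) = 2  holds
3) p = 5, but 5 is required to differ  fails
4) r + q = 5 + 2 = 7; 7 ≥ 5  holds
5) r + v = 5 + 9 = 14, not 15  fails
6) r = 5 is in {8, 5, 4}  holds
7) 9 / 3 = 3, so 3 divides 9  holds
8) values 4 <= 5 <= 12  holds
9) values 4, 9, 12 are pairwise distinct  holds
10) values 5, 4, 8; p = 5 is not < w = 4  fails
11) min(9, 8, 5) = 5  holds
12) u = 8 > 7, so we need v ≤ 9; v = 9 ≤ 9  holds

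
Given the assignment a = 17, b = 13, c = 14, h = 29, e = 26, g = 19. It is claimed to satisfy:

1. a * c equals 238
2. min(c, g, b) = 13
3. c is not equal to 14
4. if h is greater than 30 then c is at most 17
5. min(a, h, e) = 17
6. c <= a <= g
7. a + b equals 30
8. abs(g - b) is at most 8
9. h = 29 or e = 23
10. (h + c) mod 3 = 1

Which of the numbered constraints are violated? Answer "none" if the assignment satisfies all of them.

The assignment fails constraint 3.

1. a * c = 17 * 14 = 238 — holds.
2. min(14, 19, 13) = 13 — holds.
3. c = 14, but 14 is required to differ — fails.
4. h = 29, not > 30; antecedent false, conditional vacuously true — holds.
5. min(17, 29, 26) = 17 — holds.
6. values 14 <= 17 <= 19 — holds.
7. a + b = 17 + 13 = 30 — holds.
8. abs(19 - 13) = 6; 6 ≤ 8 — holds.
9. h = 29 = 29 (first disjunct) — holds.
10. h + c = 43; 43 mod 3 = 1 — holds.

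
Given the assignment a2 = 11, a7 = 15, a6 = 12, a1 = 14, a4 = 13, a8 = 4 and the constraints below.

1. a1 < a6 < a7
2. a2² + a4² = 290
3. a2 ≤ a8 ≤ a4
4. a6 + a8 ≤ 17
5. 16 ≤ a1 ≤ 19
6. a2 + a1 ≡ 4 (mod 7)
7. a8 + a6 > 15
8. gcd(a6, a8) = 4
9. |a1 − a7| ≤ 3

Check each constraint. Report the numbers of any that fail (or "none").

1. values 14, 12, 15; a1 = 14 is not < a6 = 12  ✗
2. a2² + a4² = 11² + 13² = 121 + 169 = 290  ✓
3. values 11, 4, 13; a2 = 11 is not ≤ a8 = 4  ✗
4. a6 + a8 = 12 + 4 = 16; 16 ≤ 17  ✓
5. a1 = 14 is outside [16, 19]  ✗
6. a2 + a1 = 25; 25 mod 7 = 4  ✓
7. a8 + a6 = 4 + 12 = 16; 16 > 15  ✓
8. gcd(12, 4) = 4  ✓
9. |14 − 15| = 1; 1 ≤ 3  ✓

No — constraints 1, 3, and 5 are not satisfied.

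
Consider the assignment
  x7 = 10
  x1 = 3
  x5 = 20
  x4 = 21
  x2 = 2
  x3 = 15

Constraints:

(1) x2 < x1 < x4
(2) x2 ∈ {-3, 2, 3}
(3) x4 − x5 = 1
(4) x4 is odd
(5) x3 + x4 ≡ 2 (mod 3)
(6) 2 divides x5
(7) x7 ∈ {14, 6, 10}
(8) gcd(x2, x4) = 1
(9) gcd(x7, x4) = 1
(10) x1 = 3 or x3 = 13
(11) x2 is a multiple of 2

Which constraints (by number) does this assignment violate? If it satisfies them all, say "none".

Violated: 5.

(1) values 2 < 3 < 21 — holds.
(2) x2 = 2 is in {-3, 2, 3} — holds.
(3) x4 − x5 = 21 − 20 = 1 — holds.
(4) x4 = 21 is odd — holds.
(5) x3 + x4 = 36; 36 mod 3 = 0, not 2 — does not hold.
(6) 20 / 2 = 10, so 2 divides 20 — holds.
(7) x7 = 10 is in {14, 6, 10} — holds.
(8) gcd(2, 21) = 1 — holds.
(9) gcd(10, 21) = 1 — holds.
(10) x1 = 3 = 3 (first disjunct) — holds.
(11) 2 / 2 = 1, so 2 divides 2 — holds.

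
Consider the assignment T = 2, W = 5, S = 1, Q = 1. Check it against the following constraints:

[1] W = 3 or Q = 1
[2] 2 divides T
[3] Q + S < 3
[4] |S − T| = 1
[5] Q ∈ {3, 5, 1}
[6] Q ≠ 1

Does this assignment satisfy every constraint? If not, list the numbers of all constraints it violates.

[1] W = 5 ≠ 3, but Q = 1 = 1 (second disjunct) — holds.
[2] 2 / 2 = 1, so 2 divides 2 — holds.
[3] Q + S = 1 + 1 = 2; 2 < 3 — holds.
[4] |1 − 2| = 1 — holds.
[5] Q = 1 is in {3, 5, 1} — holds.
[6] Q = 1, but 1 is required to differ — fails.

No — constraint 6 is not satisfied.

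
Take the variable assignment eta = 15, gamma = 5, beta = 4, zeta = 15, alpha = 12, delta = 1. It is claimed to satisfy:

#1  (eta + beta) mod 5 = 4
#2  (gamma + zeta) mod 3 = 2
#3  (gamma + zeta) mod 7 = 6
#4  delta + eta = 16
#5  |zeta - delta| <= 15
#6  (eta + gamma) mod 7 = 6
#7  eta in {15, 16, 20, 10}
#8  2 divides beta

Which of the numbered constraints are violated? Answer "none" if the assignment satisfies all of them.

None — every constraint holds.

#1 eta + beta = 19; 19 mod 5 = 4 — holds.
#2 gamma + zeta = 20; 20 mod 3 = 2 — holds.
#3 gamma + zeta = 20; 20 mod 7 = 6 — holds.
#4 delta + eta = 1 + 15 = 16 — holds.
#5 |15 - 1| = 14; 14 ≤ 15 — holds.
#6 eta + gamma = 20; 20 mod 7 = 6 — holds.
#7 eta = 15 is in {15, 16, 20, 10} — holds.
#8 4 / 2 = 2, so 2 divides 4 — holds.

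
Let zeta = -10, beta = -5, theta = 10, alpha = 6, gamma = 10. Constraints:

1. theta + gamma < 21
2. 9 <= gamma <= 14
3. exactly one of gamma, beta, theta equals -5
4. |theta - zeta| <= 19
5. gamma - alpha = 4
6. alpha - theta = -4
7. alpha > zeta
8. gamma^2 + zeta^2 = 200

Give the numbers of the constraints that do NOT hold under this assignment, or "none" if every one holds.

1. theta + gamma = 10 + 10 = 20; 20 < 21 — holds.
2. gamma = 10 lies in [9, 14] — holds.
3. gamma=10, beta=-5, theta=10; 1 of them equals -5 — holds.
4. |10 - (-10)| = 20; 20 > 19, exceeds bound 19 — fails.
5. gamma - alpha = 10 - 6 = 4 — holds.
6. alpha - theta = 6 - 10 = -4 — holds.
7. alpha = 6, zeta = -10; 6 > -10 — holds.
8. gamma^2 + zeta^2 = 10^2 + (-10)^2 = 100 + 100 = 200 — holds.

No — constraint 4 is not satisfied.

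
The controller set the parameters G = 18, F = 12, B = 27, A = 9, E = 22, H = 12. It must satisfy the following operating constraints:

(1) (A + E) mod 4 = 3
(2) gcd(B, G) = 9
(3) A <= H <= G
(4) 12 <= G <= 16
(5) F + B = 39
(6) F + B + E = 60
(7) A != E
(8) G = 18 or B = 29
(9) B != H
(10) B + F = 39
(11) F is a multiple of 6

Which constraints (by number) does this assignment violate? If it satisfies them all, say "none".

Violated: 4, 6.

(1) A + E = 31; 31 mod 4 = 3 — holds.
(2) gcd(27, 18) = 9 — holds.
(3) values 9 <= 12 <= 18 — holds.
(4) G = 18 is outside [12, 16] — fails.
(5) F + B = 12 + 27 = 39 — holds.
(6) F + B + E = 12 + 27 + 22 = 61, not 60 — fails.
(7) A = 9, E = 22; distinct — holds.
(8) G = 18 = 18 (first disjunct) — holds.
(9) B = 27, H = 12; distinct — holds.
(10) B + F = 27 + 12 = 39 — holds.
(11) 12 / 6 = 2, so 6 divides 12 — holds.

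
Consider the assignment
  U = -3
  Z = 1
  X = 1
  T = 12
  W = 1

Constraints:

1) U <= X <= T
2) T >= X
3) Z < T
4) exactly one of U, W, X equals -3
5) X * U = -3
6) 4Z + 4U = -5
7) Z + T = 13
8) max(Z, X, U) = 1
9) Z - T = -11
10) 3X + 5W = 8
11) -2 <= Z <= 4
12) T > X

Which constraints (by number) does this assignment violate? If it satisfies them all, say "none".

1) values -3 <= 1 <= 12 — holds.
2) T = 12, X = 1; 12 ≥ 1 — holds.
3) Z = 1, T = 12; 1 < 12 — holds.
4) U=-3, W=1, X=1; 1 of them equals -3 — holds.
5) X * U = 1 * (-3) = -3 — holds.
6) 4Z + 4U = 4(1) + 4(-3) = -8, not -5 — does not hold.
7) Z + T = 1 + 12 = 13 — holds.
8) max(1, 1, -3) = 1 — holds.
9) Z - T = 1 - 12 = -11 — holds.
10) 3X + 5W = 3(1) + 5(1) = 8 — holds.
11) Z = 1 lies in [-2, 4] — holds.
12) T = 12, X = 1; 12 > 1 — holds.

Constraint 6 is violated.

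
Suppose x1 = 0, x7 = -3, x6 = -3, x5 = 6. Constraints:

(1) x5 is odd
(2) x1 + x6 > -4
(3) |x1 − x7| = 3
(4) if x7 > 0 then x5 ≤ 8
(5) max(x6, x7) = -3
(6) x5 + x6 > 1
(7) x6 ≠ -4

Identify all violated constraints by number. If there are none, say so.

(1) x5 = 6 is even — fails.
(2) x1 + x6 = 0 + (-3) = -3; -3 > -4 — holds.
(3) |0 − (-3)| = 3 — holds.
(4) x7 = -3, not > 0; antecedent false, conditional vacuously true — holds.
(5) max(-3, -3) = -3 — holds.
(6) x5 + x6 = 6 + (-3) = 3; 3 > 1 — holds.
(7) x6 = -3, and -3 ≠ -4 — holds.

Constraint 1 does not hold.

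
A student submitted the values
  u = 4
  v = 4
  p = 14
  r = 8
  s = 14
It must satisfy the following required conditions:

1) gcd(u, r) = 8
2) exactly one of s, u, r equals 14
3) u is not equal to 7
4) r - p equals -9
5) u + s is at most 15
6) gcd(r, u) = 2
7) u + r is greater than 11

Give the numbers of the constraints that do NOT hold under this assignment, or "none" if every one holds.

1) gcd(4, 8) = 4, not 8  fails
2) s=14, u=4, r=8; 1 of them equals 14  holds
3) u = 4, and 4 ≠ 7  holds
4) r - p = 8 - 14 = -6, not -9  fails
5) u + s = 4 + 14 = 18; 18 > 15, bound 15 not met  fails
6) gcd(8, 4) = 4, not 2  fails
7) u + r = 4 + 8 = 12; 12 > 11  holds

Constraints 1, 4, 5, and 6 do not hold.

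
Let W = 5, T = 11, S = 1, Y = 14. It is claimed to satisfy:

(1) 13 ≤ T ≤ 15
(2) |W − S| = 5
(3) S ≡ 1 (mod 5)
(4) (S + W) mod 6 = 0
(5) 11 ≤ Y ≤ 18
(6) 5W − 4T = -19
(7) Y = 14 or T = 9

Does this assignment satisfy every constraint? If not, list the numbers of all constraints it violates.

Constraints 1, 2 are violated.

(1) T = 11 is outside [13, 15] — violated.
(2) |5 − 1| = 4, not 5 — violated.
(3) 1 mod 5 = 1 — satisfied.
(4) S + W = 6; 6 mod 6 = 0 — satisfied.
(5) Y = 14 lies in [11, 18] — satisfied.
(6) 5W − 4T = 5(5) − 4(11) = -19 — satisfied.
(7) Y = 14 = 14 (first disjunct) — satisfied.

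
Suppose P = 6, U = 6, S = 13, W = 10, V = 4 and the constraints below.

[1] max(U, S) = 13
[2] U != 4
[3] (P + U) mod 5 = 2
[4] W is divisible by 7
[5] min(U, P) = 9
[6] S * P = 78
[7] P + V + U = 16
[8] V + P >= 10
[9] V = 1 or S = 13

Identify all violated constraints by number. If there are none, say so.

[1] max(6, 13) = 13 — holds.
[2] U = 6, and 6 ≠ 4 — holds.
[3] P + U = 12; 12 mod 5 = 2 — holds.
[4] 10 = 7*1 + 3, so 7 does not divide 10 — does not hold.
[5] min(6, 6) = 6, not 9 — does not hold.
[6] S * P = 13 * 6 = 78 — holds.
[7] P + V + U = 6 + 4 + 6 = 16 — holds.
[8] V + P = 4 + 6 = 10; 10 ≥ 10 — holds.
[9] V = 4 ≠ 1, but S = 13 = 13 (second disjunct) — holds.

Violated: 4, 5.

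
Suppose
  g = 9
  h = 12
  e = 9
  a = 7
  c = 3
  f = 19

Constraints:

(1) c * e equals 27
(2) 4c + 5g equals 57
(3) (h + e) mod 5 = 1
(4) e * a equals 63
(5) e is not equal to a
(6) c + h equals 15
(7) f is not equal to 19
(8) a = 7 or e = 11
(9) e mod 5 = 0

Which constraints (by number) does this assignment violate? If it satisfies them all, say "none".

(1) c * e = 3 * 9 = 27 — holds.
(2) 4c + 5g = 4(3) + 5(9) = 57 — holds.
(3) h + e = 21; 21 mod 5 = 1 — holds.
(4) e * a = 9 * 7 = 63 — holds.
(5) e = 9, a = 7; distinct — holds.
(6) c + h = 3 + 12 = 15 — holds.
(7) f = 19, but 19 is required to differ — fails.
(8) a = 7 = 7 (first disjunct) — holds.
(9) 9 mod 5 = 4, not 0 — fails.

Violated: 7, 9.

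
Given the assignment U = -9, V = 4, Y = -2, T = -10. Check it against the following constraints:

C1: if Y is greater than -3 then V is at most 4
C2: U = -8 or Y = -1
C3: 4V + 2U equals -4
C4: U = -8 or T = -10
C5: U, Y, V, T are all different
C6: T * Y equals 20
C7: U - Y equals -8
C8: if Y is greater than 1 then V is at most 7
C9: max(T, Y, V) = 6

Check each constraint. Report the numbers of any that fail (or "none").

C1: Y = -2 > -3, so we need V ≤ 4; V = 4 ≤ 4  holds
C2: U = -9 ≠ -8 and Y = -2 ≠ -1; both disjuncts false  fails
C3: 4V + 2U = 4(4) + 2(-9) = -2, not -4  fails
C4: U = -9 ≠ -8, but T = -10 = -10 (second disjunct)  holds
C5: values -9, -2, 4, -10 are pairwise distinct  holds
C6: T * Y = -10 * (-2) = 20  holds
C7: U - Y = -9 - (-2) = -7, not -8  fails
C8: Y = -2, not > 1; antecedent false, conditional vacuously true  holds
C9: max(-10, -2, 4) = 4, not 6  fails

No — constraints 2, 3, 7, and 9 are not satisfied.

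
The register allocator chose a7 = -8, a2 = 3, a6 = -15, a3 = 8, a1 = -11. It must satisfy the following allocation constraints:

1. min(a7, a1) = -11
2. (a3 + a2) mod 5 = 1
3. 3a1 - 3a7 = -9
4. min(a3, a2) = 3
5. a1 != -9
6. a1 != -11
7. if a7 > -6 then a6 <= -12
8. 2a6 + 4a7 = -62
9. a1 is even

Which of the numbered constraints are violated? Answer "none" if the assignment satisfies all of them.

1. min(-8, -11) = -11  yes
2. a3 + a2 = 11; 11 mod 5 = 1  yes
3. 3a1 - 3a7 = 3(-11) - 3(-8) = -9  yes
4. min(8, 3) = 3  yes
5. a1 = -11, and -11 ≠ -9  yes
6. a1 = -11, but -11 is required to differ  no
7. a7 = -8, not > -6; antecedent false, conditional vacuously true  yes
8. 2a6 + 4a7 = 2(-15) + 4(-8) = -62  yes
9. a1 = -11 is odd  no

The assignment fails constraints 6, 9.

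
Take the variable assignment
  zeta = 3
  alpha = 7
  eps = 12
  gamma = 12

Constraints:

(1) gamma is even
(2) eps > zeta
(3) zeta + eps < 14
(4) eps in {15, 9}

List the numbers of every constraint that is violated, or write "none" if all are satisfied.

(1) gamma = 12 is even — holds.
(2) eps = 12, zeta = 3; 12 > 3 — holds.
(3) zeta + eps = 3 + 12 = 15; 15 ≥ 14, bound 14 not met — fails.
(4) eps = 12 is not in {15, 9} — fails.

The assignment fails constraints 3 and 4.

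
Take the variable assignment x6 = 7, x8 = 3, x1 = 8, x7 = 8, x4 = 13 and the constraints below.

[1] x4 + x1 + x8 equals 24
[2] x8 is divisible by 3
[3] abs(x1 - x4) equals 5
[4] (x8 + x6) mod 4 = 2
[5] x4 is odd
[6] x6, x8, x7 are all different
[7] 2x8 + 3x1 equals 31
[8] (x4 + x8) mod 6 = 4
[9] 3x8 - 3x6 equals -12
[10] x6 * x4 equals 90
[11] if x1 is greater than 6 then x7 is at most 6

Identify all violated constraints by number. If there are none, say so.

Constraints 7, 10, and 11 do not hold.

[1] x4 + x1 + x8 = 13 + 8 + 3 = 24 — holds.
[2] 3 / 3 = 1, so 3 divides 3 — holds.
[3] abs(8 - 13) = 5 — holds.
[4] x8 + x6 = 10; 10 mod 4 = 2 — holds.
[5] x4 = 13 is odd — holds.
[6] values 7, 3, 8 are pairwise distinct — holds.
[7] 2x8 + 3x1 = 2(3) + 3(8) = 30, not 31 — does not hold.
[8] x4 + x8 = 16; 16 mod 6 = 4 — holds.
[9] 3x8 - 3x6 = 3(3) - 3(7) = -12 — holds.
[10] x6 * x4 = 7 * 13 = 91, not 90 — does not hold.
[11] x1 = 8 > 6, so we need x7 ≤ 6; but x7 = 8 > 6 — does not hold.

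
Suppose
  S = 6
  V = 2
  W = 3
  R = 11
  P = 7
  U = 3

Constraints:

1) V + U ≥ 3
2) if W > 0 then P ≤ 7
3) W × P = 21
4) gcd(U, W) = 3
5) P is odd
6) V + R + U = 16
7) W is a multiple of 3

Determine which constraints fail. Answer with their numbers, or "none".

No violations.

1) V + U = 2 + 3 = 5; 5 ≥ 3 — holds.
2) W = 3 > 0, so we need P ≤ 7; P = 7 ≤ 7 — holds.
3) W × P = 3 × 7 = 21 — holds.
4) gcd(3, 3) = 3 — holds.
5) P = 7 is odd — holds.
6) V + R + U = 2 + 11 + 3 = 16 — holds.
7) 3 / 3 = 1, so 3 divides 3 — holds.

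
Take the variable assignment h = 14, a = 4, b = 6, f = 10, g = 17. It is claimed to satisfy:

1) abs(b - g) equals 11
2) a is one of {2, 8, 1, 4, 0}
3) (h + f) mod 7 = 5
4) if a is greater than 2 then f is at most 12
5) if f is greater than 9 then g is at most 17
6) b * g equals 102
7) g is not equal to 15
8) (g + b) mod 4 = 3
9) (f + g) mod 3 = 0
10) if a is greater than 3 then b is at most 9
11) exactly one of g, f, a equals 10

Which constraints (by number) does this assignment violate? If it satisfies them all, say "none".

Constraint 3 is violated.

1) abs(6 - 17) = 11 — satisfied.
2) a = 4 is in {2, 8, 1, 4, 0} — satisfied.
3) h + f = 24; 24 mod 7 = 3, not 5 — violated.
4) a = 4 > 2, so we need f ≤ 12; f = 10 ≤ 12 — satisfied.
5) f = 10 > 9, so we need g ≤ 17; g = 17 ≤ 17 — satisfied.
6) b * g = 6 * 17 = 102 — satisfied.
7) g = 17, and 17 ≠ 15 — satisfied.
8) g + b = 23; 23 mod 4 = 3 — satisfied.
9) f + g = 27; 27 mod 3 = 0 — satisfied.
10) a = 4 > 3, so we need b ≤ 9; b = 6 ≤ 9 — satisfied.
11) g=17, f=10, a=4; 1 of them equals 10 — satisfied.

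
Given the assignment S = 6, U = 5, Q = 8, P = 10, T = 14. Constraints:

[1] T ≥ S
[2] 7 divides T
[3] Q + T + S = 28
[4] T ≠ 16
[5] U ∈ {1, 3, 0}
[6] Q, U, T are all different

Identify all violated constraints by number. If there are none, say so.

Constraint 5 does not hold.

[1] T = 14, S = 6; 14 ≥ 6 — satisfied.
[2] 14 / 7 = 2, so 7 divides 14 — satisfied.
[3] Q + T + S = 8 + 14 + 6 = 28 — satisfied.
[4] T = 14, and 14 ≠ 16 — satisfied.
[5] U = 5 is not in {1, 3, 0} — violated.
[6] values 8, 5, 14 are pairwise distinct — satisfied.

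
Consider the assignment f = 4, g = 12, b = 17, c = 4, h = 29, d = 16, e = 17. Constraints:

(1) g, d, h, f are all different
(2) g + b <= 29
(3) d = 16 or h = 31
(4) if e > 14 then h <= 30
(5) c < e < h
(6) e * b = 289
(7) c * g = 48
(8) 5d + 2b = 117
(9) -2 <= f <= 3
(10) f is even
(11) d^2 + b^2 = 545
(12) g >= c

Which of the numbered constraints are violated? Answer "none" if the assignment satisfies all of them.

(1) values 12, 16, 29, 4 are pairwise distinct  OK
(2) g + b = 12 + 17 = 29; 29 ≤ 29  OK
(3) d = 16 = 16 (first disjunct)  OK
(4) e = 17 > 14, so we need h ≤ 30; h = 29 ≤ 30  OK
(5) values 4 < 17 < 29  OK
(6) e * b = 17 * 17 = 289  OK
(7) c * g = 4 * 12 = 48  OK
(8) 5d + 2b = 5(16) + 2(17) = 114, not 117  FAIL
(9) f = 4 is outside [-2, 3]  FAIL
(10) f = 4 is even  OK
(11) d^2 + b^2 = 16^2 + 17^2 = 256 + 289 = 545  OK
(12) g = 12, c = 4; 12 ≥ 4  OK

No — constraints 8, 9 are not satisfied.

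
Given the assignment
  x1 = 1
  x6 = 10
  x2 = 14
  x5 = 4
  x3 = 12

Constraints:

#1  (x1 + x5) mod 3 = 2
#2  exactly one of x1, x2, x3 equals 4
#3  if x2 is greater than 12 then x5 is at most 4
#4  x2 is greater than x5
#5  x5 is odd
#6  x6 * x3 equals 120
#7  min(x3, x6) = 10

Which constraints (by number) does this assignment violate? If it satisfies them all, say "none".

Constraints 2 and 5 do not hold.

#1 x1 + x5 = 5; 5 mod 3 = 2 — satisfied.
#2 x1=1, x2=14, x3=12; 0 of them equal 4, not exactly one — violated.
#3 x2 = 14 > 12, so we need x5 ≤ 4; x5 = 4 ≤ 4 — satisfied.
#4 x2 = 14, x5 = 4; 14 > 4 — satisfied.
#5 x5 = 4 is even — violated.
#6 x6 * x3 = 10 * 12 = 120 — satisfied.
#7 min(12, 10) = 10 — satisfied.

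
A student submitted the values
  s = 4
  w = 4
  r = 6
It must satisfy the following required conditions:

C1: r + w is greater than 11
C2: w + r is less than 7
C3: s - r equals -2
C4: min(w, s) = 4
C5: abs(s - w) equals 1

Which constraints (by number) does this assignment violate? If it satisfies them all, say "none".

C1: r + w = 6 + 4 = 10; 10 ≤ 11, bound 11 not met  no
C2: w + r = 4 + 6 = 10; 10 ≥ 7, bound 7 not met  no
C3: s - r = 4 - 6 = -2  yes
C4: min(4, 4) = 4  yes
C5: abs(4 - 4) = 0, not 1  no

Constraints 1, 2, and 5 are violated.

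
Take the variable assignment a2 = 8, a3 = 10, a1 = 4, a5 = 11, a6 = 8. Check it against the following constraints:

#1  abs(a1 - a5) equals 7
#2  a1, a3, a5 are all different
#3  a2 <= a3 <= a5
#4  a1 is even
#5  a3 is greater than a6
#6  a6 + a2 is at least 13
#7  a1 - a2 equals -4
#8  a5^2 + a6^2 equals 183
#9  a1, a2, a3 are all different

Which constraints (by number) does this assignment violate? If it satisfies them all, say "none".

No — constraint 8 is not satisfied.

#1 abs(4 - 11) = 7  ✓
#2 values 4, 10, 11 are pairwise distinct  ✓
#3 values 8 <= 10 <= 11  ✓
#4 a1 = 4 is even  ✓
#5 a3 = 10, a6 = 8; 10 > 8  ✓
#6 a6 + a2 = 8 + 8 = 16; 16 ≥ 13  ✓
#7 a1 - a2 = 4 - 8 = -4  ✓
#8 a5^2 + a6^2 = 11^2 + 8^2 = 121 + 64 = 185, not 183  ✗
#9 values 4, 8, 10 are pairwise distinct  ✓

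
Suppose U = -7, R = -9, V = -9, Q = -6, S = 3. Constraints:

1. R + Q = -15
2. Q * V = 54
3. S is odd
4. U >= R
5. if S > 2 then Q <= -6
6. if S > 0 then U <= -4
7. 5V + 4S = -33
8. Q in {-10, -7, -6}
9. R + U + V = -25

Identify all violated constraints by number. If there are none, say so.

The assignment satisfies every constraint.

1. R + Q = -9 + (-6) = -15 — holds.
2. Q * V = -6 * (-9) = 54 — holds.
3. S = 3 is odd — holds.
4. U = -7, R = -9; -7 ≥ -9 — holds.
5. S = 3 > 2, so we need Q ≤ -6; Q = -6 ≤ -6 — holds.
6. S = 3 > 0, so we need U ≤ -4; U = -7 ≤ -4 — holds.
7. 5V + 4S = 5(-9) + 4(3) = -33 — holds.
8. Q = -6 is in {-10, -7, -6} — holds.
9. R + U + V = -9 + (-7) + (-9) = -25 — holds.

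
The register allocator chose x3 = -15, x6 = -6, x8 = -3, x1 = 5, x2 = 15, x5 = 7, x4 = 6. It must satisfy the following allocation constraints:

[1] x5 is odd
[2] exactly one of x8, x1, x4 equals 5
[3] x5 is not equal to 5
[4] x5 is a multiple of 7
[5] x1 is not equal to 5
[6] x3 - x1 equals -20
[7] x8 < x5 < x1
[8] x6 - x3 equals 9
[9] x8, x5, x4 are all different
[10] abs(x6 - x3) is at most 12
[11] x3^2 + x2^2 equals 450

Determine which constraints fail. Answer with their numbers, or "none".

Constraints 5 and 7 are violated.

[1] x5 = 7 is odd — OK.
[2] x8=-3, x1=5, x4=6; 1 of them equals 5 — OK.
[3] x5 = 7, and 7 ≠ 5 — OK.
[4] 7 / 7 = 1, so 7 divides 7 — OK.
[5] x1 = 5, but 5 is required to differ — violated.
[6] x3 - x1 = -15 - 5 = -20 — OK.
[7] values -3, 7, 5; x5 = 7 is not < x1 = 5 — violated.
[8] x6 - x3 = -6 - (-15) = 9 — OK.
[9] values -3, 7, 6 are pairwise distinct — OK.
[10] abs(-6 - (-15)) = 9; 9 ≤ 12 — OK.
[11] x3^2 + x2^2 = (-15)^2 + 15^2 = 225 + 225 = 450 — OK.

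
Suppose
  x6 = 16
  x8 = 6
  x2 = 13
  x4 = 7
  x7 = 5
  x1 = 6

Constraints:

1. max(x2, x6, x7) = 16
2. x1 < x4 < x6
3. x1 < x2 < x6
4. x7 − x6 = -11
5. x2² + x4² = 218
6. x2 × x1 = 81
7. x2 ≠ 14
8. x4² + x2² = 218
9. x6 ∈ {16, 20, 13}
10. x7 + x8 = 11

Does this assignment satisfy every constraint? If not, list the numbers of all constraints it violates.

No — constraint 6 is not satisfied.

1. max(13, 16, 5) = 16 — satisfied.
2. values 6 < 7 < 16 — satisfied.
3. values 6 < 13 < 16 — satisfied.
4. x7 − x6 = 5 − 16 = -11 — satisfied.
5. x2² + x4² = 13² + 7² = 169 + 49 = 218 — satisfied.
6. x2 × x1 = 13 × 6 = 78, not 81 — violated.
7. x2 = 13, and 13 ≠ 14 — satisfied.
8. x4² + x2² = 7² + 13² = 49 + 169 = 218 — satisfied.
9. x6 = 16 is in {16, 20, 13} — satisfied.
10. x7 + x8 = 5 + 6 = 11 — satisfied.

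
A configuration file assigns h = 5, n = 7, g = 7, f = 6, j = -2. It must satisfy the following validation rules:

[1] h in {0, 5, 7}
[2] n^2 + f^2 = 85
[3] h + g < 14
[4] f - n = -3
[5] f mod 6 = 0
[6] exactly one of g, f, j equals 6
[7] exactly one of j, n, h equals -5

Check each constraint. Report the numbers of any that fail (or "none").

The assignment fails constraints 4 and 7.

[1] h = 5 is in {0, 5, 7} — OK.
[2] n^2 + f^2 = 7^2 + 6^2 = 49 + 36 = 85 — OK.
[3] h + g = 5 + 7 = 12; 12 < 14 — OK.
[4] f - n = 6 - 7 = -1, not -3 — violated.
[5] 6 mod 6 = 0 — OK.
[6] g=7, f=6, j=-2; 1 of them equals 6 — OK.
[7] j=-2, n=7, h=5; 0 of them equal -5, not exactly one — violated.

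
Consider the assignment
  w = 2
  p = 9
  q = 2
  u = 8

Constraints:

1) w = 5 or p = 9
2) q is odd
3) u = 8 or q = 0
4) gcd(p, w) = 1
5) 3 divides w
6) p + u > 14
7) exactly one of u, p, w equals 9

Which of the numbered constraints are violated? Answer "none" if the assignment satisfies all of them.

1) w = 2 ≠ 5, but p = 9 = 9 (second disjunct) — holds.
2) q = 2 is even — fails.
3) u = 8 = 8 (first disjunct) — holds.
4) gcd(9, 2) = 1 — holds.
5) 2 = 3×0 + 2, so 3 does not divide 2 — fails.
6) p + u = 9 + 8 = 17; 17 > 14 — holds.
7) u=8, p=9, w=2; 1 of them equals 9 — holds.

The assignment fails constraints 2, 5.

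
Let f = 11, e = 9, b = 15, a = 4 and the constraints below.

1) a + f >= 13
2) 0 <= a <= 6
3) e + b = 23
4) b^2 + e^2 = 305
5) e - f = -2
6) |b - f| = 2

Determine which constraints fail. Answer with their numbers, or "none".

The assignment fails constraints 3, 4, and 6.

1) a + f = 4 + 11 = 15; 15 ≥ 13 — OK.
2) a = 4 lies in [0, 6] — OK.
3) e + b = 9 + 15 = 24, not 23 — violated.
4) b^2 + e^2 = 15^2 + 9^2 = 225 + 81 = 306, not 305 — violated.
5) e - f = 9 - 11 = -2 — OK.
6) |15 - 11| = 4, not 2 — violated.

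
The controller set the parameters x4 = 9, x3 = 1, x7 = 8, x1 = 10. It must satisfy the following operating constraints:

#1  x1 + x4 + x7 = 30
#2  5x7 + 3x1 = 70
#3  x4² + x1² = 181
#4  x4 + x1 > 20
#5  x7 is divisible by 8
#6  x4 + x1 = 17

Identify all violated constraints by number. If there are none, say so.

#1 x1 + x4 + x7 = 10 + 9 + 8 = 27, not 30  FAIL
#2 5x7 + 3x1 = 5(8) + 3(10) = 70  OK
#3 x4² + x1² = 9² + 10² = 81 + 100 = 181  OK
#4 x4 + x1 = 9 + 10 = 19; 19 ≤ 20, bound 20 not met  FAIL
#5 8 / 8 = 1, so 8 divides 8  OK
#6 x4 + x1 = 9 + 10 = 19, not 17  FAIL

Violated: 1, 4, and 6.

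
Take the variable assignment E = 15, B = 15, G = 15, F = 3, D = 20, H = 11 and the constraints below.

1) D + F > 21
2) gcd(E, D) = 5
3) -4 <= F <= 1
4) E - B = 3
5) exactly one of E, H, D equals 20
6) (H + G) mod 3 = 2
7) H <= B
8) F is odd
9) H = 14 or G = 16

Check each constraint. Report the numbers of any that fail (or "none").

1) D + F = 20 + 3 = 23; 23 > 21 — satisfied.
2) gcd(15, 20) = 5 — satisfied.
3) F = 3 is outside [-4, 1] — violated.
4) E - B = 15 - 15 = 0, not 3 — violated.
5) E=15, H=11, D=20; 1 of them equals 20 — satisfied.
6) H + G = 26; 26 mod 3 = 2 — satisfied.
7) H = 11, B = 15; 11 ≤ 15 — satisfied.
8) F = 3 is odd — satisfied.
9) H = 11 ≠ 14 and G = 15 ≠ 16; both disjuncts false — violated.

Constraints 3, 4, 9 do not hold.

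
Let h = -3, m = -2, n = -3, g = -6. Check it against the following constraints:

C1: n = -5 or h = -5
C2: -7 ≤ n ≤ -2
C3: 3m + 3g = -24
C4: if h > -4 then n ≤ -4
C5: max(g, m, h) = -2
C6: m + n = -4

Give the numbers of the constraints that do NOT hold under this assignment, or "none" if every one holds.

C1: n = -3 ≠ -5 and h = -3 ≠ -5; both disjuncts false  false
C2: n = -3 lies in [-7, -2]  true
C3: 3m + 3g = 3(-2) + 3(-6) = -24  true
C4: h = -3 > -4, so we need n ≤ -4; but n = -3 > -4  false
C5: max(-6, -2, -3) = -2  true
C6: m + n = -2 + (-3) = -5, not -4  false

Constraints 1, 4, and 6 do not hold.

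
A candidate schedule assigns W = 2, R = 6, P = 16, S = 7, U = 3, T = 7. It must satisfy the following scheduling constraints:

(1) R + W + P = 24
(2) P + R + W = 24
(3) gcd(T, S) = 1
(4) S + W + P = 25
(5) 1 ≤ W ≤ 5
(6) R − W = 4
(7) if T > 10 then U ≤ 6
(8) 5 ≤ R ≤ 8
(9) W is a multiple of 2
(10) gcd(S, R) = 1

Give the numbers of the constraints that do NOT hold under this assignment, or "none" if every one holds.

Violated: 3.

(1) R + W + P = 6 + 2 + 16 = 24 — satisfied.
(2) P + R + W = 16 + 6 + 2 = 24 — satisfied.
(3) gcd(7, 7) = 7, not 1 — violated.
(4) S + W + P = 7 + 2 + 16 = 25 — satisfied.
(5) W = 2 lies in [1, 5] — satisfied.
(6) R − W = 6 − 2 = 4 — satisfied.
(7) T = 7, not > 10; antecedent false, conditional vacuously true — satisfied.
(8) R = 6 lies in [5, 8] — satisfied.
(9) 2 / 2 = 1, so 2 divides 2 — satisfied.
(10) gcd(7, 6) = 1 — satisfied.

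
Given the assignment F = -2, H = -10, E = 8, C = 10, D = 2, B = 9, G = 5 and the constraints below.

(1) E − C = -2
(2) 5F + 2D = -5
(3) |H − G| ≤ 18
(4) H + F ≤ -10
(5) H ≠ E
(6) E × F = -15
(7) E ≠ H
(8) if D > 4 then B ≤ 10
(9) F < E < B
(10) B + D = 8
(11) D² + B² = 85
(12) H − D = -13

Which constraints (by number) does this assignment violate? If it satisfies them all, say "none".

(1) E − C = 8 − 10 = -2  true
(2) 5F + 2D = 5(-2) + 2(2) = -6, not -5  false
(3) |-10 − 5| = 15; 15 ≤ 18  true
(4) H + F = -10 + (-2) = -12; -12 ≤ -10  true
(5) H = -10, E = 8; distinct  true
(6) E × F = 8 × (-2) = -16, not -15  false
(7) E = 8, H = -10; distinct  true
(8) D = 2, not > 4; antecedent false, conditional vacuously true  true
(9) values -2 < 8 < 9  true
(10) B + D = 9 + 2 = 11, not 8  false
(11) D² + B² = 2² + 9² = 4 + 81 = 85  true
(12) H − D = -10 − 2 = -12, not -13  false

Violated: 2, 6, 10, 12.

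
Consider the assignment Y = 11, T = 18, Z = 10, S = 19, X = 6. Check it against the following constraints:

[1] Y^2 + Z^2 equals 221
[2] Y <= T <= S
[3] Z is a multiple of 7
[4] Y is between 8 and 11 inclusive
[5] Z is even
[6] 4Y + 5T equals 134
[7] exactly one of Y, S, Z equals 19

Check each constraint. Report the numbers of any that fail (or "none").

[1] Y^2 + Z^2 = 11^2 + 10^2 = 121 + 100 = 221 — holds.
[2] values 11 <= 18 <= 19 — holds.
[3] 10 = 7*1 + 3, so 7 does not divide 10 — does not hold.
[4] Y = 11 lies in [8, 11] — holds.
[5] Z = 10 is even — holds.
[6] 4Y + 5T = 4(11) + 5(18) = 134 — holds.
[7] Y=11, S=19, Z=10; 1 of them equals 19 — holds.

Constraint 3 does not hold.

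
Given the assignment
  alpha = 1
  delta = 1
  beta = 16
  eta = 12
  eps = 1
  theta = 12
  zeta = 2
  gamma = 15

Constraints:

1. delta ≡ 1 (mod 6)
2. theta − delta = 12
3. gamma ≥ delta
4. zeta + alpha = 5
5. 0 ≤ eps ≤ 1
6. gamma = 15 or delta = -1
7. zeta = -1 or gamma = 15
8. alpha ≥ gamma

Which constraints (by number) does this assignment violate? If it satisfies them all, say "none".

1. 1 mod 6 = 1 — holds.
2. theta − delta = 12 − 1 = 11, not 12 — does not hold.
3. gamma = 15, delta = 1; 15 ≥ 1 — holds.
4. zeta + alpha = 2 + 1 = 3, not 5 — does not hold.
5. eps = 1 lies in [0, 1] — holds.
6. gamma = 15 = 15 (first disjunct) — holds.
7. zeta = 2 ≠ -1, but gamma = 15 = 15 (second disjunct) — holds.
8. alpha = 1, gamma = 15; 1 < 15 (want ≥) — does not hold.

The assignment fails constraints 2, 4, 8.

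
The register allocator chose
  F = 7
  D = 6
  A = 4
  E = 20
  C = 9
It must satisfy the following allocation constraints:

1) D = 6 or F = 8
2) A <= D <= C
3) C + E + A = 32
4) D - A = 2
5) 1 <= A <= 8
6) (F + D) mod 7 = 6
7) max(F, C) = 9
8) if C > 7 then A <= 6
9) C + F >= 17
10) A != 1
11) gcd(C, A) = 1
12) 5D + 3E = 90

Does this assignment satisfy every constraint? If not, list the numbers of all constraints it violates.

1) D = 6 = 6 (first disjunct)  holds
2) values 4 <= 6 <= 9  holds
3) C + E + A = 9 + 20 + 4 = 33, not 32  fails
4) D - A = 6 - 4 = 2  holds
5) A = 4 lies in [1, 8]  holds
6) F + D = 13; 13 mod 7 = 6  holds
7) max(7, 9) = 9  holds
8) C = 9 > 7, so we need A ≤ 6; A = 4 ≤ 6  holds
9) C + F = 9 + 7 = 16; 16 < 17, bound 17 not met  fails
10) A = 4, and 4 ≠ 1  holds
11) gcd(9, 4) = 1  holds
12) 5D + 3E = 5(6) + 3(20) = 90  holds

No — constraints 3, 9 are not satisfied.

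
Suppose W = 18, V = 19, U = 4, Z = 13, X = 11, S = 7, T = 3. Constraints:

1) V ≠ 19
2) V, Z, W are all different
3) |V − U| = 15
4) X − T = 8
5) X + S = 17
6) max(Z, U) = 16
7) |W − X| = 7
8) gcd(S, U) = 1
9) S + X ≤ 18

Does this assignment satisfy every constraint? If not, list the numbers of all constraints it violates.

Constraints 1, 5, and 6 are violated.

1) V = 19, but 19 is required to differ — does not hold.
2) values 19, 13, 18 are pairwise distinct — holds.
3) |19 − 4| = 15 — holds.
4) X − T = 11 − 3 = 8 — holds.
5) X + S = 11 + 7 = 18, not 17 — does not hold.
6) max(13, 4) = 13, not 16 — does not hold.
7) |18 − 11| = 7 — holds.
8) gcd(7, 4) = 1 — holds.
9) S + X = 7 + 11 = 18; 18 ≤ 18 — holds.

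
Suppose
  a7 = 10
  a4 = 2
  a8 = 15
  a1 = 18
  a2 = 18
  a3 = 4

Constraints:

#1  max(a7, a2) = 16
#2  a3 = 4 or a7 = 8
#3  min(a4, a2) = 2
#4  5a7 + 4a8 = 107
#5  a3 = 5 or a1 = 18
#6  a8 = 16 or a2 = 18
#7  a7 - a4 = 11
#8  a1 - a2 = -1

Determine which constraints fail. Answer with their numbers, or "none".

#1 max(10, 18) = 18, not 16  ✗
#2 a3 = 4 = 4 (first disjunct)  ✓
#3 min(2, 18) = 2  ✓
#4 5a7 + 4a8 = 5(10) + 4(15) = 110, not 107  ✗
#5 a3 = 4 ≠ 5, but a1 = 18 = 18 (second disjunct)  ✓
#6 a8 = 15 ≠ 16, but a2 = 18 = 18 (second disjunct)  ✓
#7 a7 - a4 = 10 - 2 = 8, not 11  ✗
#8 a1 - a2 = 18 - 18 = 0, not -1  ✗

The assignment fails constraints 1, 4, 7, and 8.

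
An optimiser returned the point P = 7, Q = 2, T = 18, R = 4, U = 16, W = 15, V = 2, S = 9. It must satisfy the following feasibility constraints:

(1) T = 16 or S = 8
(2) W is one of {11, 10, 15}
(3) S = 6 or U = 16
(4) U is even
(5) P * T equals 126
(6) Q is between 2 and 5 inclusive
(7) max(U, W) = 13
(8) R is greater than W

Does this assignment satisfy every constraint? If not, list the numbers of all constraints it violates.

The assignment fails constraints 1, 7, 8.

(1) T = 18 ≠ 16 and S = 9 ≠ 8; both disjuncts false  ✗
(2) W = 15 is in {11, 10, 15}  ✓
(3) S = 9 ≠ 6, but U = 16 = 16 (second disjunct)  ✓
(4) U = 16 is even  ✓
(5) P * T = 7 * 18 = 126  ✓
(6) Q = 2 lies in [2, 5]  ✓
(7) max(16, 15) = 16, not 13  ✗
(8) R = 4, W = 15; 4 ≤ 15 (want >)  ✗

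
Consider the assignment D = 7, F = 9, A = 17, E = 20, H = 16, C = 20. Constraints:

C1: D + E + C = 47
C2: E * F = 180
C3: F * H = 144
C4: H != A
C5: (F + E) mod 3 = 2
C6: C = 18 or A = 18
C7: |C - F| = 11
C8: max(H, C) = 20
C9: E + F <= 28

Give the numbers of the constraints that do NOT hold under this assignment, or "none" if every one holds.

C1: D + E + C = 7 + 20 + 20 = 47 — OK.
C2: E * F = 20 * 9 = 180 — OK.
C3: F * H = 9 * 16 = 144 — OK.
C4: H = 16, A = 17; distinct — OK.
C5: F + E = 29; 29 mod 3 = 2 — OK.
C6: C = 20 ≠ 18 and A = 17 ≠ 18; both disjuncts false — violated.
C7: |20 - 9| = 11 — OK.
C8: max(16, 20) = 20 — OK.
C9: E + F = 20 + 9 = 29; 29 > 28, bound 28 not met — violated.

Constraints 6, 9 are violated.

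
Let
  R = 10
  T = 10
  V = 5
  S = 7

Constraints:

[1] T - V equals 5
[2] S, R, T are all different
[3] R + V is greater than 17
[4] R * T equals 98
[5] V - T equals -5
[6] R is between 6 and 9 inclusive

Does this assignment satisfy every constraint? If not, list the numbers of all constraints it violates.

Violated: 2, 3, 4, and 6.

[1] T - V = 10 - 5 = 5  ✓
[2] R = T = 10, not all different  ✗
[3] R + V = 10 + 5 = 15; 15 ≤ 17, bound 17 not met  ✗
[4] R * T = 10 * 10 = 100, not 98  ✗
[5] V - T = 5 - 10 = -5  ✓
[6] R = 10 is outside [6, 9]  ✗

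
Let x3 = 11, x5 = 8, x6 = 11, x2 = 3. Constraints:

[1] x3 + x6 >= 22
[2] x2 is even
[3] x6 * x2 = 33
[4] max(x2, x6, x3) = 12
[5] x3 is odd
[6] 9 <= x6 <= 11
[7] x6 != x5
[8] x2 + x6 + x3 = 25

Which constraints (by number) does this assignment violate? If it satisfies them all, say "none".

[1] x3 + x6 = 11 + 11 = 22; 22 ≥ 22 — OK.
[2] x2 = 3 is odd — violated.
[3] x6 * x2 = 11 * 3 = 33 — OK.
[4] max(3, 11, 11) = 11, not 12 — violated.
[5] x3 = 11 is odd — OK.
[6] x6 = 11 lies in [9, 11] — OK.
[7] x6 = 11, x5 = 8; distinct — OK.
[8] x2 + x6 + x3 = 3 + 11 + 11 = 25 — OK.

Constraints 2, 4 do not hold.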